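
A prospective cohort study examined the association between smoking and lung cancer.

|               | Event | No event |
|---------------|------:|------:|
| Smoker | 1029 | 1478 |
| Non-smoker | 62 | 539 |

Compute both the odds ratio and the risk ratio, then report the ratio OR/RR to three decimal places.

1.521

Cells: a = 1029, b = 1478, c = 62, d = 539.
OR = (1029·539)/(1478·62) = 554631/91636 = 6.05254
Risk in exposed = 1029/2507 = 0.41045; risk in unexposed = 62/601 = 0.10316; RR = 3.97872
OR/RR = 6.05254 / 3.97872 = 1.52123
The outcome is not rare, so the OR lies further from 1 than the RR.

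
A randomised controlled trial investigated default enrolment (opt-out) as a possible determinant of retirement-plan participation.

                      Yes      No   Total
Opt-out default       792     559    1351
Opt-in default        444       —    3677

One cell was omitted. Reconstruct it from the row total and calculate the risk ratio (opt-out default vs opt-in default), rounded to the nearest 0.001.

The missing cell is in the unexposed row: 3677 − 444 = 3233.
So a = 792, b = 559, c = 444, d = 3233.
RR = [a/(a+b)] / [c/(c+d)] = (792/1351) / (444/3677) = 0.58623/0.12075 = 4.85490

4.855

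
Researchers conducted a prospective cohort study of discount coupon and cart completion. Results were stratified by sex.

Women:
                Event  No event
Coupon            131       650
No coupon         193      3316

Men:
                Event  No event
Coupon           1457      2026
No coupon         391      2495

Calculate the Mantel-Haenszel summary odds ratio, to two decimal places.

4.37

OR_MH = Σ(aᵢdᵢ/nᵢ) / Σ(bᵢcᵢ/nᵢ), where nᵢ is the stratum total.
Stratum 1 (Women): n = 4290; a·d/n = 131·3316/4290 = 101.2578; b·c/n = 650·193/4290 = 29.2424
Stratum 2 (Men): n = 6369; a·d/n = 1457·2495/6369 = 570.7670; b·c/n = 2026·391/6369 = 124.3784
OR_MH = (101.2578 + 570.7670) / (29.2424 + 124.3784) = 672.0248 / 153.6208 = 4.37457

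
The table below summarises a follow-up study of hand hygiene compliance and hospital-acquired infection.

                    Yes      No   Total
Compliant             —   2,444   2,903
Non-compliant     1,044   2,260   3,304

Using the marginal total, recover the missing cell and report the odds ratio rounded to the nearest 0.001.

The missing cell is in the exposed row: 2903 − 2444 = 459.
So a = 459, b = 2444, c = 1044, d = 2260.
OR = (a·d)/(b·c) = (459 × 2260) / (2444 × 1044) = 1037340 / 2551536 = 0.40656

0.407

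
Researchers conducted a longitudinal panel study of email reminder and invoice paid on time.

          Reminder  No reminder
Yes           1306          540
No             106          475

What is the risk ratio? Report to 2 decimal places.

Reading the table with exposure as columns: a = 1306 (Reminder, case), b = 106 (Reminder, non-case), c = 540 (No reminder, case), d = 475.
Risk in exposed = 1306/1412 = 0.92493; risk in unexposed = 540/1015 = 0.53202.
RR = 0.92493 / 0.53202 = 1.73852
The risk among the exposed is 1.74 times that among the unexposed.

1.74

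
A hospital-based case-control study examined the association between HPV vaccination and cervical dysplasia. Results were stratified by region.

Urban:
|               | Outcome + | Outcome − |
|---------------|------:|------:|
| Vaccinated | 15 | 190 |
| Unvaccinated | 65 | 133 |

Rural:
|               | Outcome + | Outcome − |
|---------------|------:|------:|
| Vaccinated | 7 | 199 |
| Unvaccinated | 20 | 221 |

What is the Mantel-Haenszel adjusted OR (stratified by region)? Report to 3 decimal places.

0.213

OR_MH = Σ(aᵢdᵢ/nᵢ) / Σ(bᵢcᵢ/nᵢ), where nᵢ is the stratum total.
Stratum 1 (Urban): n = 403; a·d/n = 15·133/403 = 4.9504; b·c/n = 190·65/403 = 30.6452
Stratum 2 (Rural): n = 447; a·d/n = 7·221/447 = 3.4609; b·c/n = 199·20/447 = 8.9038
OR_MH = (4.9504 + 3.4609) / (30.6452 + 8.9038) = 8.4112 / 39.5490 = 0.21268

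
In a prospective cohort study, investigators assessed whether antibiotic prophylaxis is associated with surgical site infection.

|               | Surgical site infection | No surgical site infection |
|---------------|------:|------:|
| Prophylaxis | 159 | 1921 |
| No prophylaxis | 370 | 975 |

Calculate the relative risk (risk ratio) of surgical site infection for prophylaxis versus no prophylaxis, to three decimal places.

Cells: a = 159, b = 1921, c = 370, d = 975.
Risk in exposed = 159/2080 = 0.07644; risk in unexposed = 370/1345 = 0.27509.
RR = 0.07644 / 0.27509 = 0.27788
The risk is 72% lower among the exposed than among the unexposed.

0.278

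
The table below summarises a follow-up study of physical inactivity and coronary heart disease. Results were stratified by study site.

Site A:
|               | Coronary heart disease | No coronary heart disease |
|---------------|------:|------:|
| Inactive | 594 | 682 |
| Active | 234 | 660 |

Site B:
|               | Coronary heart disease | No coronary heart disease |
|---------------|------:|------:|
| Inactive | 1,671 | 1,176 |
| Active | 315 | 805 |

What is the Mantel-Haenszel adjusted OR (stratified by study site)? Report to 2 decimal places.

OR_MH = Σ(aᵢdᵢ/nᵢ) / Σ(bᵢcᵢ/nᵢ), where nᵢ is the stratum total.
Stratum 1 (Site A): n = 2170; a·d/n = 594·660/2170 = 180.6636; b·c/n = 682·234/2170 = 73.5429
Stratum 2 (Site B): n = 3967; a·d/n = 1671·805/3967 = 339.0862; b·c/n = 1176·315/3967 = 93.3804
OR_MH = (180.6636 + 339.0862) / (73.5429 + 93.3804) = 519.7498 / 166.9232 = 3.11371

3.11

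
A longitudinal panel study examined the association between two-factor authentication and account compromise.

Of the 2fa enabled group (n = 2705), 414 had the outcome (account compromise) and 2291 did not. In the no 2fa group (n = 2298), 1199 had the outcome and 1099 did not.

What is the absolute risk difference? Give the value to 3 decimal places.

From the description: a = 414, b = 2291, c = 1199, d = 1099.
Risk in exposed = 414/2705 = 0.153050; risk in unexposed = 1199/2298 = 0.521758.
Risk difference = 0.153050 − 0.521758 = -0.368708

-0.369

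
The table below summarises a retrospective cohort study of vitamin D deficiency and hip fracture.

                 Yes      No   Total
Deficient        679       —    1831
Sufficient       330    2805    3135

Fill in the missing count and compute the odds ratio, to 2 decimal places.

The missing cell is in the exposed row: 1831 − 679 = 1152.
So a = 679, b = 1152, c = 330, d = 2805.
OR = (a·d)/(b·c) = (679 × 2805) / (1152 × 330) = 1904595 / 380160 = 5.00998

5.01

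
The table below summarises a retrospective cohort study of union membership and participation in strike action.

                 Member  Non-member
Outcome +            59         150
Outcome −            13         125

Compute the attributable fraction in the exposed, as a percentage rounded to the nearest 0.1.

Reading the table with exposure as columns: a = 59 (Member, case), b = 13 (Member, non-case), c = 150 (Non-member, case), d = 125.
Risk in exposed = 59/72 = 0.81944; risk in unexposed = 150/275 = 0.54545.
RR = 0.81944/0.54545 = 1.50231
AR% = (RR − 1)/RR × 100 = (1.50231 − 1)/1.50231 × 100 = 33.4361%

33.4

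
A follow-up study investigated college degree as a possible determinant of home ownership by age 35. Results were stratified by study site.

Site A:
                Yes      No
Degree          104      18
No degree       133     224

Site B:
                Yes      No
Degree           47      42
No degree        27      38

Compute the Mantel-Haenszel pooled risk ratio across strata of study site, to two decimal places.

RR_MH = Σ(aᵢ·n₀ᵢ/nᵢ) / Σ(cᵢ·n₁ᵢ/nᵢ), with n₁ᵢ = aᵢ+bᵢ (exposed), n₀ᵢ = cᵢ+dᵢ (unexposed), nᵢ = n₁ᵢ+n₀ᵢ.
Stratum 1 (Site A): n₁ = 122, n₀ = 357, n = 479; a·n₀/n = 104·357/479 = 77.5115; c·n₁/n = 133·122/479 = 33.8747
Stratum 2 (Site B): n₁ = 89, n₀ = 65, n = 154; a·n₀/n = 47·65/154 = 19.8377; c·n₁/n = 27·89/154 = 15.6039
RR_MH = (77.5115 + 19.8377) / (33.8747 + 15.6039) = 97.3491 / 49.4786 = 1.96750

1.97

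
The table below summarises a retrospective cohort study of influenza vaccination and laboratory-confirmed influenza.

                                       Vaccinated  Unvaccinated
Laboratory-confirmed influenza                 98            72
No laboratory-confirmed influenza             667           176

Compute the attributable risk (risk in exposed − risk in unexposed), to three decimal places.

Reading the table with exposure as columns: a = 98 (Vaccinated, case), b = 667 (Vaccinated, non-case), c = 72 (Unvaccinated, case), d = 176.
Risk in exposed = 98/765 = 0.128105; risk in unexposed = 72/248 = 0.290323.
Risk difference = 0.128105 − 0.290323 = -0.162218

-0.162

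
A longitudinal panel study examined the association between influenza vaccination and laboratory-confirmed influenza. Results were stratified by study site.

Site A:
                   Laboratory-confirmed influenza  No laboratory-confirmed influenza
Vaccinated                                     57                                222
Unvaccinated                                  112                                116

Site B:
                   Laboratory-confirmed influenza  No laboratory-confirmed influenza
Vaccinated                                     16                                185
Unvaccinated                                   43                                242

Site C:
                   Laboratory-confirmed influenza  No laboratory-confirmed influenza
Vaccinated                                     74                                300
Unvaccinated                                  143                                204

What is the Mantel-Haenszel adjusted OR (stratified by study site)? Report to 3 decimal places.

0.336

OR_MH = Σ(aᵢdᵢ/nᵢ) / Σ(bᵢcᵢ/nᵢ), where nᵢ is the stratum total.
Stratum 1 (Site A): n = 507; a·d/n = 57·116/507 = 13.0414; b·c/n = 222·112/507 = 49.0414
Stratum 2 (Site B): n = 486; a·d/n = 16·242/486 = 7.9671; b·c/n = 185·43/486 = 16.3683
Stratum 3 (Site C): n = 721; a·d/n = 74·204/721 = 20.9376; b·c/n = 300·143/721 = 59.5007
OR_MH = (13.0414 + 7.9671 + 20.9376) / (49.0414 + 16.3683 + 59.5007) = 41.9461 / 124.9104 = 0.33581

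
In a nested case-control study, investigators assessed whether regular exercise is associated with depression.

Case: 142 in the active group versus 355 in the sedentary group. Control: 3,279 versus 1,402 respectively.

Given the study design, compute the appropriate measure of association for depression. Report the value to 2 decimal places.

From the description: a = 142, b = 3279, c = 355, d = 1402.
This is a nested case-control study: participants were sampled on outcome status, so risks in the source population cannot be estimated directly — relative risk is not valid here. The odds ratio is the appropriate measure.
OR = (a·d)/(b·c) = (142 × 1402) / (3279 × 355) = 199084 / 1164045 = 0.17103

0.17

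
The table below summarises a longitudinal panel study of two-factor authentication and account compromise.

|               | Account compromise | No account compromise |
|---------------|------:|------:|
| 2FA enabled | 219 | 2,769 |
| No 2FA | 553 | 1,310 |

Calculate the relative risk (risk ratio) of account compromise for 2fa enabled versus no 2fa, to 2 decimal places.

Cells: a = 219, b = 2769, c = 553, d = 1310.
Risk in exposed = 219/2988 = 0.07329; risk in unexposed = 553/1863 = 0.29683.
RR = 0.07329 / 0.29683 = 0.24692
The risk is 75% lower among the exposed than among the unexposed.

0.25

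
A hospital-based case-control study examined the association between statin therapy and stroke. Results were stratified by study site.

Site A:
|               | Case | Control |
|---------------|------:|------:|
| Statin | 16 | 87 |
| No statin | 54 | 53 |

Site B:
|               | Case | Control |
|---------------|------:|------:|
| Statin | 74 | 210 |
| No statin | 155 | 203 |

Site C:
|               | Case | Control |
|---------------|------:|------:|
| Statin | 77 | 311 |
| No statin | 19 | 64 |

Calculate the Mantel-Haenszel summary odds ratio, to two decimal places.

0.44

OR_MH = Σ(aᵢdᵢ/nᵢ) / Σ(bᵢcᵢ/nᵢ), where nᵢ is the stratum total.
Stratum 1 (Site A): n = 210; a·d/n = 16·53/210 = 4.0381; b·c/n = 87·54/210 = 22.3714
Stratum 2 (Site B): n = 642; a·d/n = 74·203/642 = 23.3988; b·c/n = 210·155/642 = 50.7009
Stratum 3 (Site C): n = 471; a·d/n = 77·64/471 = 10.4628; b·c/n = 311·19/471 = 12.5456
OR_MH = (4.0381 + 23.3988 + 10.4628) / (22.3714 + 50.7009 + 12.5456) = 37.8997 / 85.6180 = 0.44266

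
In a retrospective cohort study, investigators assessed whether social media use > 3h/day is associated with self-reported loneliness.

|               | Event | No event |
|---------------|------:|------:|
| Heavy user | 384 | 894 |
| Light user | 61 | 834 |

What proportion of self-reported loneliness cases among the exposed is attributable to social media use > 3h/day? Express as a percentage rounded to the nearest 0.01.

77.32

Cells: a = 384, b = 894, c = 61, d = 834.
Risk in exposed = 384/1278 = 0.30047; risk in unexposed = 61/895 = 0.06816.
RR = 0.30047/0.06816 = 4.40853
AR% = (RR − 1)/RR × 100 = (4.40853 − 1)/4.40853 × 100 = 77.3167%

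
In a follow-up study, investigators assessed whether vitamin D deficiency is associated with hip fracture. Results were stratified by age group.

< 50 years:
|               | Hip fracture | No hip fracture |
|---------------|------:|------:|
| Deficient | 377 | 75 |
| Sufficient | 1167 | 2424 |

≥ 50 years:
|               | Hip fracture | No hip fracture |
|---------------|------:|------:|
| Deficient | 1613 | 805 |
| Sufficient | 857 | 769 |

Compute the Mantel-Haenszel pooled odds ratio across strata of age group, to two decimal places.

OR_MH = Σ(aᵢdᵢ/nᵢ) / Σ(bᵢcᵢ/nᵢ), where nᵢ is the stratum total.
Stratum 1 (< 50 years): n = 4043; a·d/n = 377·2424/4043 = 226.0322; b·c/n = 75·1167/4043 = 21.6485
Stratum 2 (≥ 50 years): n = 4044; a·d/n = 1613·769/4044 = 306.7253; b·c/n = 805·857/4044 = 170.5947
OR_MH = (226.0322 + 306.7253) / (21.6485 + 170.5947) = 532.7574 / 192.2432 = 2.77127

2.77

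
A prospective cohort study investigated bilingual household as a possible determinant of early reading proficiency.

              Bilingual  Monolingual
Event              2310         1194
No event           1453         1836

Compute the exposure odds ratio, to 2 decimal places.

Reading the table with exposure as columns: a = 2310 (Bilingual, case), b = 1453 (Bilingual, non-case), c = 1194 (Monolingual, case), d = 1836.
OR = (a·d)/(b·c) = (2310 × 1836) / (1453 × 1194) = 4241160 / 1734882 = 2.44464
The odds of early reading proficiency are about 2.44 times as high in the bilingual group.

2.44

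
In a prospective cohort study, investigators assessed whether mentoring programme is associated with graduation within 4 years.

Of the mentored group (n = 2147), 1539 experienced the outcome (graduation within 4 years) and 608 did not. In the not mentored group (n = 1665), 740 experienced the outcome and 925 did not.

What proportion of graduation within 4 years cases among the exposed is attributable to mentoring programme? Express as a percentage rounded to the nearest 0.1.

38.0

From the description: a = 1539, b = 608, c = 740, d = 925.
Risk in exposed = 1539/2147 = 0.71681; risk in unexposed = 740/1665 = 0.44444.
RR = 0.71681/0.44444 = 1.61283
AR% = (RR − 1)/RR × 100 = (1.61283 − 1)/1.61283 × 100 = 37.9973%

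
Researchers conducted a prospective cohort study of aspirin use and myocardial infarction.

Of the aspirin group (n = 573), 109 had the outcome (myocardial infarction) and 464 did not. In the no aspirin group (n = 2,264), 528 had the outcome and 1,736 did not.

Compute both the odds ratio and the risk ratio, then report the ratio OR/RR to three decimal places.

From the description: a = 109, b = 464, c = 528, d = 1736.
OR = (109·1736)/(464·528) = 189224/244992 = 0.77237
Risk in exposed = 109/573 = 0.19023; risk in unexposed = 528/2264 = 0.23322; RR = 0.81567
OR/RR = 0.77237 / 0.81567 = 0.94691
The outcome is not rare, so the OR lies further from 1 than the RR.

0.947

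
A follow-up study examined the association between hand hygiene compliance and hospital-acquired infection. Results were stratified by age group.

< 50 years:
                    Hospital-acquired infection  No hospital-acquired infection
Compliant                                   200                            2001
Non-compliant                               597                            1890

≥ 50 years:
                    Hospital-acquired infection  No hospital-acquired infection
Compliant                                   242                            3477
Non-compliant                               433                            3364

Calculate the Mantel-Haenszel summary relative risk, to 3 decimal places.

RR_MH = Σ(aᵢ·n₀ᵢ/nᵢ) / Σ(cᵢ·n₁ᵢ/nᵢ), with n₁ᵢ = aᵢ+bᵢ (exposed), n₀ᵢ = cᵢ+dᵢ (unexposed), nᵢ = n₁ᵢ+n₀ᵢ.
Stratum 1 (< 50 years): n₁ = 2201, n₀ = 2487, n = 4688; a·n₀/n = 200·2487/4688 = 106.1007; c·n₁/n = 597·2201/4688 = 280.2895
Stratum 2 (≥ 50 years): n₁ = 3719, n₀ = 3797, n = 7516; a·n₀/n = 242·3797/7516 = 122.2557; c·n₁/n = 433·3719/7516 = 214.2532
RR_MH = (106.1007 + 122.2557) / (280.2895 + 214.2532) = 228.3564 / 494.5427 = 0.46175

0.462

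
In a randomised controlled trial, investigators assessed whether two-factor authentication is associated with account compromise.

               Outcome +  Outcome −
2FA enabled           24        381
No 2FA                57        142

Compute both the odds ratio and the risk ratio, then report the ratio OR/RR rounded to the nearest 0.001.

Cells: a = 24, b = 381, c = 57, d = 142.
OR = (24·142)/(381·57) = 3408/21717 = 0.15693
Risk in exposed = 24/405 = 0.05926; risk in unexposed = 57/199 = 0.28643; RR = 0.20689
OR/RR = 0.15693 / 0.20689 = 0.75852
The outcome is not rare, so the OR lies further from 1 than the RR.

0.759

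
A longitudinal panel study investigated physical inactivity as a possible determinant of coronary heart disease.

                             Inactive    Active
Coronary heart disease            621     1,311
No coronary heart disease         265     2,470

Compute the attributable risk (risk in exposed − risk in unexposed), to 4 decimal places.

0.3542

Reading the table with exposure as columns: a = 621 (Inactive, case), b = 265 (Inactive, non-case), c = 1311 (Active, case), d = 2470.
Risk in exposed = 621/886 = 0.700903; risk in unexposed = 1311/3781 = 0.346734.
Risk difference = 0.700903 − 0.346734 = 0.354169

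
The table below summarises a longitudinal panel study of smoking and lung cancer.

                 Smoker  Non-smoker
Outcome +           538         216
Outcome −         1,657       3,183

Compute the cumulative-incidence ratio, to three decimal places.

3.857

Reading the table with exposure as columns: a = 538 (Smoker, case), b = 1657 (Smoker, non-case), c = 216 (Non-smoker, case), d = 3183.
Risk in exposed = 538/2195 = 0.24510; risk in unexposed = 216/3399 = 0.06355.
RR = 0.24510 / 0.06355 = 3.85696
The risk among the exposed is 3.86 times that among the unexposed.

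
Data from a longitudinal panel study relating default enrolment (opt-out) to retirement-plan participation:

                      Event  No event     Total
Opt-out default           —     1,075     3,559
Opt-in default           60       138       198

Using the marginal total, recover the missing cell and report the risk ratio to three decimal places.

The missing cell is in the exposed row: 3559 − 1075 = 2484.
So a = 2484, b = 1075, c = 60, d = 138.
RR = [a/(a+b)] / [c/(c+d)] = (2484/3559) / (60/198) = 0.69795/0.30303 = 2.30323

2.303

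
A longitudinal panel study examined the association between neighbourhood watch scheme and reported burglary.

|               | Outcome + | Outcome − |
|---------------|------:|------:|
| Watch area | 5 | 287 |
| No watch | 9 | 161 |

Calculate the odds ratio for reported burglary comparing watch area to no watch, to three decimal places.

Cells: a = 5, b = 287, c = 9, d = 161.
OR = (a·d)/(b·c) = (5 × 161) / (287 × 9) = 805 / 2583 = 0.31165
Exposure is associated with lower odds of reported burglary (OR = 0.31 < 1).

0.312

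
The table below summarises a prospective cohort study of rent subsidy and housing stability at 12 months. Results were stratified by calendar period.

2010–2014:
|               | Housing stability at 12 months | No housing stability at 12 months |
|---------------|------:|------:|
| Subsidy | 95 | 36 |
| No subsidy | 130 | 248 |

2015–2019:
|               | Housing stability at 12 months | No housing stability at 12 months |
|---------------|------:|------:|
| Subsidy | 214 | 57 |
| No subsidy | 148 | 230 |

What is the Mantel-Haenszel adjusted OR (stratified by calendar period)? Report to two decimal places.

OR_MH = Σ(aᵢdᵢ/nᵢ) / Σ(bᵢcᵢ/nᵢ), where nᵢ is the stratum total.
Stratum 1 (2010–2014): n = 509; a·d/n = 95·248/509 = 46.2868; b·c/n = 36·130/509 = 9.1945
Stratum 2 (2015–2019): n = 649; a·d/n = 214·230/649 = 75.8398; b·c/n = 57·148/649 = 12.9985
OR_MH = (46.2868 + 75.8398) / (9.1945 + 12.9985) = 122.1266 / 22.1930 = 5.50294

5.50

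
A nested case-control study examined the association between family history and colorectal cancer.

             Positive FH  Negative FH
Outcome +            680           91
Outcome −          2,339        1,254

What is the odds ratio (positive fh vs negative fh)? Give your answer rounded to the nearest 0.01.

Reading the table with exposure as columns: a = 680 (Positive FH, case), b = 2339 (Positive FH, non-case), c = 91 (Negative FH, case), d = 1254.
OR = (a·d)/(b·c) = (680 × 1254) / (2339 × 91) = 852720 / 212849 = 4.00622
The odds of colorectal cancer are about 4.01 times as high in the positive fh group.

4.01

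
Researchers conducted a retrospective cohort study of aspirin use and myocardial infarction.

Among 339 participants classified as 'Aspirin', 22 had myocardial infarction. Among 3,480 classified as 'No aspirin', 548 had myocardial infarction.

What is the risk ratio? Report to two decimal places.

From the description: a = 22, b = 317, c = 548, d = 2932.
Risk in exposed = 22/339 = 0.06490; risk in unexposed = 548/3480 = 0.15747.
RR = 0.06490 / 0.15747 = 0.41212
The risk is 59% lower among the exposed than among the unexposed.

0.41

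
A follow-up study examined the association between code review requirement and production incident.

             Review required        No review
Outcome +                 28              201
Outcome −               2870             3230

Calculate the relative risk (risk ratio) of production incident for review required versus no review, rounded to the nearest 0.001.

Reading the table with exposure as columns: a = 28 (Review required, case), b = 2870 (Review required, non-case), c = 201 (No review, case), d = 3230.
Risk in exposed = 28/2898 = 0.00966; risk in unexposed = 201/3431 = 0.05858.
RR = 0.00966 / 0.05858 = 0.16492
The risk is 84% lower among the exposed than among the unexposed.

0.165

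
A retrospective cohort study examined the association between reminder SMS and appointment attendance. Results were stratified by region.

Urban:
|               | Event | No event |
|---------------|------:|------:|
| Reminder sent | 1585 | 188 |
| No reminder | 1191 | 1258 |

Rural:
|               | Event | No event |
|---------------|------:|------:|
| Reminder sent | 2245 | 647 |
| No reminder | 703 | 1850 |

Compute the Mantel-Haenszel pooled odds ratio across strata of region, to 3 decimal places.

9.043

OR_MH = Σ(aᵢdᵢ/nᵢ) / Σ(bᵢcᵢ/nᵢ), where nᵢ is the stratum total.
Stratum 1 (Urban): n = 4222; a·d/n = 1585·1258/4222 = 472.2714; b·c/n = 188·1191/4222 = 53.0336
Stratum 2 (Rural): n = 5445; a·d/n = 2245·1850/5445 = 762.7640; b·c/n = 647·703/5445 = 83.5337
OR_MH = (472.2714 + 762.7640) / (53.0336 + 83.5337) = 1235.0354 / 136.5673 = 9.04342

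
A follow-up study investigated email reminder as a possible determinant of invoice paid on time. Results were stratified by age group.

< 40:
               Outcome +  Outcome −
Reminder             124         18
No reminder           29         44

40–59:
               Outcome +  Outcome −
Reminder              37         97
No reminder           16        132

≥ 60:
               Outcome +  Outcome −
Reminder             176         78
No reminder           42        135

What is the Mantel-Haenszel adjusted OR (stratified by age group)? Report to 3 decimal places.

OR_MH = Σ(aᵢdᵢ/nᵢ) / Σ(bᵢcᵢ/nᵢ), where nᵢ is the stratum total.
Stratum 1 (< 40): n = 215; a·d/n = 124·44/215 = 25.3767; b·c/n = 18·29/215 = 2.4279
Stratum 2 (40–59): n = 282; a·d/n = 37·132/282 = 17.3191; b·c/n = 97·16/282 = 5.5035
Stratum 3 (≥ 60): n = 431; a·d/n = 176·135/431 = 55.1276; b·c/n = 78·42/431 = 7.6009
OR_MH = (25.3767 + 17.3191 + 55.1276) / (2.4279 + 5.5035 + 7.6009) = 97.8235 / 15.5324 = 6.29804

6.298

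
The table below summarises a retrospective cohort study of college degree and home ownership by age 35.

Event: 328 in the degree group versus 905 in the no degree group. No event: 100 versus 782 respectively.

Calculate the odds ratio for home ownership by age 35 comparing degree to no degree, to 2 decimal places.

2.83

From the description: a = 328, b = 100, c = 905, d = 782.
OR = (a·d)/(b·c) = (328 × 782) / (100 × 905) = 256496 / 90500 = 2.83421
The odds of home ownership by age 35 are about 2.83 times as high in the degree group.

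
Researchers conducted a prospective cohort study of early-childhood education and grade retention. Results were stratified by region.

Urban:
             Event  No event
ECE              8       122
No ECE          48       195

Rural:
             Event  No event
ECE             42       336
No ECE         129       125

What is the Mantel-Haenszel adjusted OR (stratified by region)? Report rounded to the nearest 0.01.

OR_MH = Σ(aᵢdᵢ/nᵢ) / Σ(bᵢcᵢ/nᵢ), where nᵢ is the stratum total.
Stratum 1 (Urban): n = 373; a·d/n = 8·195/373 = 4.1823; b·c/n = 122·48/373 = 15.6997
Stratum 2 (Rural): n = 632; a·d/n = 42·125/632 = 8.3070; b·c/n = 336·129/632 = 68.5823
OR_MH = (4.1823 + 8.3070) / (15.6997 + 68.5823) = 12.4893 / 84.2820 = 0.14818

0.15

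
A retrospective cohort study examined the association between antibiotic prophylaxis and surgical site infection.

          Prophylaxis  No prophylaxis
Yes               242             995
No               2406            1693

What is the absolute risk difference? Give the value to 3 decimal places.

Reading the table with exposure as columns: a = 242 (Prophylaxis, case), b = 2406 (Prophylaxis, non-case), c = 995 (No prophylaxis, case), d = 1693.
Risk in exposed = 242/2648 = 0.091390; risk in unexposed = 995/2688 = 0.370164.
Risk difference = 0.091390 − 0.370164 = -0.278774

-0.279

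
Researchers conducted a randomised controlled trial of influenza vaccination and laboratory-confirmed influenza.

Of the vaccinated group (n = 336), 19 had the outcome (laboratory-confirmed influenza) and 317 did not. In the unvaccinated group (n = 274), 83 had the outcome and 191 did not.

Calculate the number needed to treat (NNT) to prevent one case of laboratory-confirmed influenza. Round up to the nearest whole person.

5

Risk in treated group = 19/336 = 0.05655; risk in control = 83/274 = 0.30292.
Absolute risk reduction = 0.30292 − 0.05655 = 0.24637
NNT = 1 / ARR = 1 / 0.24637 = 4.059 → round up → 5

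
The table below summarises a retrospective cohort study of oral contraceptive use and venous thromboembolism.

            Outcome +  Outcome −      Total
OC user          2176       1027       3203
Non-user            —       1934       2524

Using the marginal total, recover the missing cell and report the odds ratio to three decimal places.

6.945

The missing cell is in the unexposed row: 2524 − 1934 = 590.
So a = 2176, b = 1027, c = 590, d = 1934.
OR = (a·d)/(b·c) = (2176 × 1934) / (1027 × 590) = 4208384 / 605930 = 6.94533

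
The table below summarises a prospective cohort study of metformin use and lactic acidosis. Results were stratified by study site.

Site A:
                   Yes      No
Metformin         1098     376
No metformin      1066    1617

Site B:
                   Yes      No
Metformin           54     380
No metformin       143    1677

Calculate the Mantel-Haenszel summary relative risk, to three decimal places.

RR_MH = Σ(aᵢ·n₀ᵢ/nᵢ) / Σ(cᵢ·n₁ᵢ/nᵢ), with n₁ᵢ = aᵢ+bᵢ (exposed), n₀ᵢ = cᵢ+dᵢ (unexposed), nᵢ = n₁ᵢ+n₀ᵢ.
Stratum 1 (Site A): n₁ = 1474, n₀ = 2683, n = 4157; a·n₀/n = 1098·2683/4157 = 708.6683; c·n₁/n = 1066·1474/4157 = 377.9851
Stratum 2 (Site B): n₁ = 434, n₀ = 1820, n = 2254; a·n₀/n = 54·1820/2254 = 43.6025; c·n₁/n = 143·434/2254 = 27.5342
RR_MH = (708.6683 + 43.6025) / (377.9851 + 27.5342) = 752.2708 / 405.5192 = 1.85508

1.855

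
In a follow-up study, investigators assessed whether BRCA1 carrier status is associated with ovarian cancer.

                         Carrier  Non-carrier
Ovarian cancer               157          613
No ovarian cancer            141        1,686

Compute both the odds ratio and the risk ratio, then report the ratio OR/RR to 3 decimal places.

Reading the table with exposure as columns: a = 157 (Carrier, case), b = 141 (Carrier, non-case), c = 613 (Non-carrier, case), d = 1686.
OR = (157·1686)/(141·613) = 264702/86433 = 3.06251
Risk in exposed = 157/298 = 0.52685; risk in unexposed = 613/2299 = 0.26664; RR = 1.97589
OR/RR = 3.06251 / 1.97589 = 1.54994
The outcome is not rare, so the OR lies further from 1 than the RR.

1.550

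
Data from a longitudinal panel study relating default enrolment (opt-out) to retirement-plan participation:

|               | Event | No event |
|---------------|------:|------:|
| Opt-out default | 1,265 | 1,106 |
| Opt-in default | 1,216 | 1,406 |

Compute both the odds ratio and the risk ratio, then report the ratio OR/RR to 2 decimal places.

1.15

Cells: a = 1265, b = 1106, c = 1216, d = 1406.
OR = (1265·1406)/(1106·1216) = 1778590/1344896 = 1.32247
Risk in exposed = 1265/2371 = 0.53353; risk in unexposed = 1216/2622 = 0.46377; RR = 1.15042
OR/RR = 1.32247 / 1.15042 = 1.14955
The outcome is not rare, so the OR lies further from 1 than the RR.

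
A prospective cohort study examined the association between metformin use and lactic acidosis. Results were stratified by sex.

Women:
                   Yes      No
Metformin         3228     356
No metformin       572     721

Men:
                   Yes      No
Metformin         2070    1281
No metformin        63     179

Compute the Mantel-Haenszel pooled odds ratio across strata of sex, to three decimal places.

OR_MH = Σ(aᵢdᵢ/nᵢ) / Σ(bᵢcᵢ/nᵢ), where nᵢ is the stratum total.
Stratum 1 (Women): n = 4877; a·d/n = 3228·721/4877 = 477.2171; b·c/n = 356·572/4877 = 41.7535
Stratum 2 (Men): n = 3593; a·d/n = 2070·179/3593 = 103.1255; b·c/n = 1281·63/3593 = 22.4612
OR_MH = (477.2171 + 103.1255) / (41.7535 + 22.4612) = 580.3427 / 64.2147 = 9.03753

9.038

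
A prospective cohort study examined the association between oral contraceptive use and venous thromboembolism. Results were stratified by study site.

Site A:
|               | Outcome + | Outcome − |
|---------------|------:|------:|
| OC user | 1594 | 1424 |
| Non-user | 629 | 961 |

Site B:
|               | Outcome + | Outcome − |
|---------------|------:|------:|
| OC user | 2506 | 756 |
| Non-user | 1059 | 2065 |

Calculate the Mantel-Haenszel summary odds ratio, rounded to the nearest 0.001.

OR_MH = Σ(aᵢdᵢ/nᵢ) / Σ(bᵢcᵢ/nᵢ), where nᵢ is the stratum total.
Stratum 1 (Site A): n = 4608; a·d/n = 1594·961/4608 = 332.4293; b·c/n = 1424·629/4608 = 194.3785
Stratum 2 (Site B): n = 6386; a·d/n = 2506·2065/6386 = 810.3492; b·c/n = 756·1059/6386 = 125.3686
OR_MH = (332.4293 + 810.3492) / (194.3785 + 125.3686) = 1142.7785 / 319.7471 = 3.57401

3.574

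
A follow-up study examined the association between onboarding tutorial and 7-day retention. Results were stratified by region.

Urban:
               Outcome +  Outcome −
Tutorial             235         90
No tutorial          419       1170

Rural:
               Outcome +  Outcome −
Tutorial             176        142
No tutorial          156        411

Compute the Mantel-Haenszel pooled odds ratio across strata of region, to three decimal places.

5.039

OR_MH = Σ(aᵢdᵢ/nᵢ) / Σ(bᵢcᵢ/nᵢ), where nᵢ is the stratum total.
Stratum 1 (Urban): n = 1914; a·d/n = 235·1170/1914 = 143.6520; b·c/n = 90·419/1914 = 19.7022
Stratum 2 (Rural): n = 885; a·d/n = 176·411/885 = 81.7356; b·c/n = 142·156/885 = 25.0305
OR_MH = (143.6520 + 81.7356) / (19.7022 + 25.0305) = 225.3876 / 44.7327 = 5.03854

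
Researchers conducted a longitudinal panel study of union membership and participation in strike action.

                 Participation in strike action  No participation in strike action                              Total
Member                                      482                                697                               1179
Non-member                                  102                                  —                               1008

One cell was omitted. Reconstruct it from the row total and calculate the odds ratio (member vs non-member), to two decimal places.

6.14

The missing cell is in the unexposed row: 1008 − 102 = 906.
So a = 482, b = 697, c = 102, d = 906.
OR = (a·d)/(b·c) = (482 × 906) / (697 × 102) = 436692 / 71094 = 6.14246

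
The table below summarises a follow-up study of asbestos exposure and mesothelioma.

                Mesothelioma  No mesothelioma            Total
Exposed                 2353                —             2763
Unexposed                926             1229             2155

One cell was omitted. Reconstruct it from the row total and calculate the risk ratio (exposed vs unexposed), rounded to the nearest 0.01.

1.98

The missing cell is in the exposed row: 2763 − 2353 = 410.
So a = 2353, b = 410, c = 926, d = 1229.
RR = [a/(a+b)] / [c/(c+d)] = (2353/2763) / (926/2155) = 0.85161/0.42970 = 1.98188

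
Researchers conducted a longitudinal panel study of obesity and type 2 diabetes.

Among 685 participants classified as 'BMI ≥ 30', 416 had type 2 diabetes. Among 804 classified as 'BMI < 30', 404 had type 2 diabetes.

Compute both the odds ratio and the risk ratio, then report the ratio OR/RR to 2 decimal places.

1.27

From the description: a = 416, b = 269, c = 404, d = 400.
OR = (416·400)/(269·404) = 166400/108676 = 1.53116
Risk in exposed = 416/685 = 0.60730; risk in unexposed = 404/804 = 0.50249; RR = 1.20859
OR/RR = 1.53116 / 1.20859 = 1.26690
The outcome is not rare, so the OR lies further from 1 than the RR.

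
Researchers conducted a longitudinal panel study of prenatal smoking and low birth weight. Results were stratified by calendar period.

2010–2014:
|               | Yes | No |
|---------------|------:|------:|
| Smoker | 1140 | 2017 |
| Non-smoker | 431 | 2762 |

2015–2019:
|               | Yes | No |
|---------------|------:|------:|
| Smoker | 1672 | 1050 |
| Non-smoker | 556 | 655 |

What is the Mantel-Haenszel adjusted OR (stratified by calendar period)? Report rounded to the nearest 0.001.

OR_MH = Σ(aᵢdᵢ/nᵢ) / Σ(bᵢcᵢ/nᵢ), where nᵢ is the stratum total.
Stratum 1 (2010–2014): n = 6350; a·d/n = 1140·2762/6350 = 495.8551; b·c/n = 2017·431/6350 = 136.9019
Stratum 2 (2015–2019): n = 3933; a·d/n = 1672·655/3933 = 278.4541; b·c/n = 1050·556/3933 = 148.4363
OR_MH = (495.8551 + 278.4541) / (136.9019 + 148.4363) = 774.3092 / 285.3382 = 2.71365

2.714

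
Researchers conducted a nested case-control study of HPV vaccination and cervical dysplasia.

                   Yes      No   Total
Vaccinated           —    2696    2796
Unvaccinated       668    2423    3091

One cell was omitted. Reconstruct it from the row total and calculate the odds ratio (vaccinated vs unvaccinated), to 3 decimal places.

The missing cell is in the exposed row: 2796 − 2696 = 100.
So a = 100, b = 2696, c = 668, d = 2423.
OR = (a·d)/(b·c) = (100 × 2423) / (2696 × 668) = 242300 / 1800928 = 0.13454

0.135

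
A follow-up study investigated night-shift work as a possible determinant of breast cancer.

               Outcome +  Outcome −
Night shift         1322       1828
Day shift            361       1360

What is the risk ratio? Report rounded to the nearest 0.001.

2.001

Cells: a = 1322, b = 1828, c = 361, d = 1360.
Risk in exposed = 1322/3150 = 0.41968; risk in unexposed = 361/1721 = 0.20976.
RR = 0.41968 / 0.20976 = 2.00076
The risk among the exposed is 2.00 times that among the unexposed.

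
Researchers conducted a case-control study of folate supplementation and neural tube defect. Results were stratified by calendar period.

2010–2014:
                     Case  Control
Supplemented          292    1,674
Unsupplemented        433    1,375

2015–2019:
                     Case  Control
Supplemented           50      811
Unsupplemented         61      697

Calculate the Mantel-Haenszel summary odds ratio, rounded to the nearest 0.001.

0.575

OR_MH = Σ(aᵢdᵢ/nᵢ) / Σ(bᵢcᵢ/nᵢ), where nᵢ is the stratum total.
Stratum 1 (2010–2014): n = 3774; a·d/n = 292·1375/3774 = 106.3858; b·c/n = 1674·433/3774 = 192.0620
Stratum 2 (2015–2019): n = 1619; a·d/n = 50·697/1619 = 21.5256; b·c/n = 811·61/1619 = 30.5565
OR_MH = (106.3858 + 21.5256) / (192.0620 + 30.5565) = 127.9114 / 222.6185 = 0.57458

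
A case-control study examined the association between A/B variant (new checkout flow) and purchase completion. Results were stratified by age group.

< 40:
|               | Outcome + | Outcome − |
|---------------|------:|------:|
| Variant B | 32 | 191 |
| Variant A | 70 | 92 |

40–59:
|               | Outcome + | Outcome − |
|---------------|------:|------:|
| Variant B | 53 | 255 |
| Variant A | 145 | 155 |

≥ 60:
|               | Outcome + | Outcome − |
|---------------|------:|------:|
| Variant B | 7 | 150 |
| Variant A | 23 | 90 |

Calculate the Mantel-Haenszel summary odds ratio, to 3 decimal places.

0.217

OR_MH = Σ(aᵢdᵢ/nᵢ) / Σ(bᵢcᵢ/nᵢ), where nᵢ is the stratum total.
Stratum 1 (< 40): n = 385; a·d/n = 32·92/385 = 7.6468; b·c/n = 191·70/385 = 34.7273
Stratum 2 (40–59): n = 608; a·d/n = 53·155/608 = 13.5115; b·c/n = 255·145/608 = 60.8141
Stratum 3 (≥ 60): n = 270; a·d/n = 7·90/270 = 2.3333; b·c/n = 150·23/270 = 12.7778
OR_MH = (7.6468 + 13.5115 + 2.3333) / (34.7273 + 60.8141 + 12.7778) = 23.4916 / 108.3192 = 0.21687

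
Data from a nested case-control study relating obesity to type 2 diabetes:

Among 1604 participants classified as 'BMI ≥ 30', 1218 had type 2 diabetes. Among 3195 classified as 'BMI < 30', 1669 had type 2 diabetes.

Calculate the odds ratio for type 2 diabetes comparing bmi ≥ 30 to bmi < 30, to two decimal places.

From the description: a = 1218, b = 386, c = 1669, d = 1526.
OR = (a·d)/(b·c) = (1218 × 1526) / (386 × 1669) = 1858668 / 644234 = 2.88508
The odds of type 2 diabetes are about 2.89 times as high in the bmi ≥ 30 group.

2.89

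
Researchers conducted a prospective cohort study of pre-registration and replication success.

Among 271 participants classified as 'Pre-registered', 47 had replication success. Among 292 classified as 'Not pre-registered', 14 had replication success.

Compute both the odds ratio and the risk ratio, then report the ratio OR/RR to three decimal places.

From the description: a = 47, b = 224, c = 14, d = 278.
OR = (47·278)/(224·14) = 13066/3136 = 4.16645
Risk in exposed = 47/271 = 0.17343; risk in unexposed = 14/292 = 0.04795; RR = 3.61729
OR/RR = 4.16645 / 3.61729 = 1.15182
The outcome is not rare, so the OR lies further from 1 than the RR.

1.152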